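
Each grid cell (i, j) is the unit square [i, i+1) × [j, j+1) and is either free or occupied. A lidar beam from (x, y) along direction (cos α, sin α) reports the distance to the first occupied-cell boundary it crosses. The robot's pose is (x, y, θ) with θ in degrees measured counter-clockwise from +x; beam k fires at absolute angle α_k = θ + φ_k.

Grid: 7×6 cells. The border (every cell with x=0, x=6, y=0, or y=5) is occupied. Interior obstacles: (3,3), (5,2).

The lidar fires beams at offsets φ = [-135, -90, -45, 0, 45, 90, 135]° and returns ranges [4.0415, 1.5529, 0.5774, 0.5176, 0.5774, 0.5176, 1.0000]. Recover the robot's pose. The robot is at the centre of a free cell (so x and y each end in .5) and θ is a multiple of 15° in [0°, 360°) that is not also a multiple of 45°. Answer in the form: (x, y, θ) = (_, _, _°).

Candidates: 18 free-cell centres × 16 headings = 288 poses. Raycast each; keep the one whose scan matches to 4 dp.
  (1.5, 3.5, 195°): beam 1 = 1.7321 ≠ 4.0415 ✗
  (1.5, 3.5, 75°): beam 1 = 2.8868 ≠ 4.0415 ✗
  (5.5, 1.5, 75°): beam 1 = 0.5774 ≠ 4.0415 ✗
  (5.5, 4.5, 345°): beam 1 = 1.7321 ≠ 4.0415 ✗
  …
  (5.5, 4.5, 15°): r_1=4.0415, r_2=1.5529, r_3=0.5774, r_4=0.5176, r_5=0.5774, r_6=0.5176, r_7=1.0000 — all match ✓
Unique over the lattice → pose = (5.5, 4.5, 15°).

(x, y, θ) = (5.5, 4.5, 15°)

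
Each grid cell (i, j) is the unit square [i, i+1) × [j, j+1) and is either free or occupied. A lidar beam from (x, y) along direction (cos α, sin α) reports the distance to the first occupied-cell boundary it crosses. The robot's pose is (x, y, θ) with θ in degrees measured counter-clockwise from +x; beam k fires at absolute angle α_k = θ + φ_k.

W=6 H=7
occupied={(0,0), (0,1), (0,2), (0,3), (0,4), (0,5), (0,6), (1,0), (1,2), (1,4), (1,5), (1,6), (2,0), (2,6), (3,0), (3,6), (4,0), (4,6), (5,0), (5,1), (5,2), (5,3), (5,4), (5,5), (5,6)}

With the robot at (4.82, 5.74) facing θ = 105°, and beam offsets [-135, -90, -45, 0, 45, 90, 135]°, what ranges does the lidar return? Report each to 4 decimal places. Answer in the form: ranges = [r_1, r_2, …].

beam 1: φ=-135°, α=330°
  direction (0.8660, -0.5000); cell (4,5); t to first gridline: x 0.2078, y 1.4800 (then +1.1547 / +2.0000)
    (5,5) via x @ 0.2078  # hit
  → r_1 = 0.2078
beam 2: φ=-90°, α=15°
  direction (0.9659, 0.2588); cell (4,5); t to first gridline: x 0.1863, y 1.0046 (then +1.0353 / +3.8637)
    (5,5) via x @ 0.1863  # hit
  → r_2 = 0.1863
beam 3: φ=-45°, α=60°
  direction (0.5000, 0.8660); cell (4,5); t to first gridline: x 0.3600, y 0.3002 (then +2.0000 / +1.1547)
    (4,6) via y @ 0.3002  # hit
  → r_3 = 0.3002
beam 4: φ=0°, α=105°
  direction (-0.2588, 0.9659); cell (4,5); t to first gridline: x 3.1682, y 0.2692 (then +3.8637 / +1.0353)
    (4,6) via y @ 0.2692  # hit
  → r_4 = 0.2692
beam 5: φ=45°, α=150°
  direction (-0.8660, 0.5000); cell (4,5); t to first gridline: x 0.9469, y 0.5200 (then +1.1547 / +2.0000)
    (4,6) via y @ 0.5200  # hit
  → r_5 = 0.5200
beam 6: φ=90°, α=195°
  direction (-0.9659, -0.2588); cell (4,5); t to first gridline: x 0.8489, y 2.8591 (then +1.0353 / +3.8637)
    (3,5) via x @ 0.8489
    (2,5) via x @ 1.8842
    (2,4) via y @ 2.8591
    (1,4) via x @ 2.9195  # hit
  → r_6 = 2.9195
beam 7: φ=135°, α=240°
  direction (-0.5000, -0.8660); cell (4,5); t to first gridline: x 1.6400, y 0.8545 (then +2.0000 / +1.1547)
    (4,4) via y @ 0.8545
    (3,4) via x @ 1.6400
    (3,3) via y @ 2.0092
    (3,2) via y @ 3.1639
    (2,2) via x @ 3.6400
    (2,1) via y @ 4.3186
    (2,0) via y @ 5.4733  # hit
  → r_7 = 5.4733

ranges = [0.2078, 0.1863, 0.3002, 0.2692, 0.5200, 2.9195, 5.4733]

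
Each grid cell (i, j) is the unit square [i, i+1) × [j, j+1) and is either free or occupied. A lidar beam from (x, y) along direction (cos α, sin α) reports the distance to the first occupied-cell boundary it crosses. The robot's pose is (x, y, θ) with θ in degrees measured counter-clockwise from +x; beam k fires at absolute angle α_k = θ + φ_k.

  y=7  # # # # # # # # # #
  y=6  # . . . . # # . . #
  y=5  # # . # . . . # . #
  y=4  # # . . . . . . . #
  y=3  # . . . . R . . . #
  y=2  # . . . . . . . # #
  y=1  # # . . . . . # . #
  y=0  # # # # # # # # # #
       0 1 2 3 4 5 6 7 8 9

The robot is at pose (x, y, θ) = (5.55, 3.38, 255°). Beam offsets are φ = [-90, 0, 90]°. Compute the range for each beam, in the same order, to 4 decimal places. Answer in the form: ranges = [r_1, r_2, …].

ranges = [3.6752, 2.4640, 2.5364]

beam 1: φ=-90°, α=165°
  dir = (cos 165°, sin 165°) = (-0.9659, 0.2588); from cell (5,3)
  next x-line at t=0.5694, next y-line at t=2.3955; Δt_x=1.0353, Δt_y=3.8637
    x: enter (4,3) at t=0.5694
    x: enter (3,3) at t=1.6047
    y: enter (3,4) at t=2.3955
    x: enter (2,4) at t=2.6400
    x: enter (1,4) at t=3.6752 ← occupied
  → r_1 = 3.6752
beam 2: φ=0°, α=255°
  dir = (cos 255°, sin 255°) = (-0.2588, -0.9659); from cell (5,3)
  next x-line at t=2.1250, next y-line at t=0.3934; Δt_x=3.8637, Δt_y=1.0353
    y: enter (5,2) at t=0.3934
    y: enter (5,1) at t=1.4287
    x: enter (4,1) at t=2.1250
    y: enter (4,0) at t=2.4640 ← occupied
  → r_2 = 2.4640
beam 3: φ=90°, α=345°
  dir = (cos 345°, sin 345°) = (0.9659, -0.2588); from cell (5,3)
  next x-line at t=0.4659, next y-line at t=1.4682; Δt_x=1.0353, Δt_y=3.8637
    x: enter (6,3) at t=0.4659
    y: enter (6,2) at t=1.4682
    x: enter (7,2) at t=1.5012
    x: enter (8,2) at t=2.5364 ← occupied
  → r_3 = 2.5364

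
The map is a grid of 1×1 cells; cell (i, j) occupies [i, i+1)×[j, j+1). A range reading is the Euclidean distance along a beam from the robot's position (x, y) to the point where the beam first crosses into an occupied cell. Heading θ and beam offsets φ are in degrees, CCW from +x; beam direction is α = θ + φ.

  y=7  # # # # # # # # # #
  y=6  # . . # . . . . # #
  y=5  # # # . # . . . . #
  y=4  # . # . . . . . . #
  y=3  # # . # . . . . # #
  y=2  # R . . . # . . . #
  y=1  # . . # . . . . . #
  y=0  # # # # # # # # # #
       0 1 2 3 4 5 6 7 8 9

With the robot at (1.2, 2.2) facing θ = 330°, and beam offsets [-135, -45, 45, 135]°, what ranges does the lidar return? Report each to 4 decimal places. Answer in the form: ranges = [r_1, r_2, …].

ranges = [0.2071, 1.2423, 8.0752, 0.7727]

beam 1: φ=-135°, α=195°
  dir = (cos 195°, sin 195°) = (-0.9659, -0.2588); from cell (1,2)
  next x-line at t=0.2071, next y-line at t=0.7727; Δt_x=1.0353, Δt_y=3.8637
    x: enter (0,2) at t=0.2071 ← occupied
  → r_1 = 0.2071
beam 2: φ=-45°, α=285°
  dir = (cos 285°, sin 285°) = (0.2588, -0.9659); from cell (1,2)
  next x-line at t=3.0910, next y-line at t=0.2071; Δt_x=3.8637, Δt_y=1.0353
    y: enter (1,1) at t=0.2071
    y: enter (1,0) at t=1.2423 ← occupied
  → r_2 = 1.2423
beam 3: φ=45°, α=15°
  dir = (cos 15°, sin 15°) = (0.9659, 0.2588); from cell (1,2)
  next x-line at t=0.8282, next y-line at t=3.0910; Δt_x=1.0353, Δt_y=3.8637
    x: enter (2,2) at t=0.8282
    x: enter (3,2) at t=1.8635
    x: enter (4,2) at t=2.8988
    y: enter (4,3) at t=3.0910
    x: enter (5,3) at t=3.9340
    x: enter (6,3) at t=4.9693
    x: enter (7,3) at t=6.0046
    y: enter (7,4) at t=6.9547
    x: enter (8,4) at t=7.0399
    x: enter (9,4) at t=8.0752 ← occupied
  → r_3 = 8.0752
beam 4: φ=135°, α=105°
  dir = (cos 105°, sin 105°) = (-0.2588, 0.9659); from cell (1,2)
  next x-line at t=0.7727, next y-line at t=0.8282; Δt_x=3.8637, Δt_y=1.0353
    x: enter (0,2) at t=0.7727 ← occupied
  → r_4 = 0.7727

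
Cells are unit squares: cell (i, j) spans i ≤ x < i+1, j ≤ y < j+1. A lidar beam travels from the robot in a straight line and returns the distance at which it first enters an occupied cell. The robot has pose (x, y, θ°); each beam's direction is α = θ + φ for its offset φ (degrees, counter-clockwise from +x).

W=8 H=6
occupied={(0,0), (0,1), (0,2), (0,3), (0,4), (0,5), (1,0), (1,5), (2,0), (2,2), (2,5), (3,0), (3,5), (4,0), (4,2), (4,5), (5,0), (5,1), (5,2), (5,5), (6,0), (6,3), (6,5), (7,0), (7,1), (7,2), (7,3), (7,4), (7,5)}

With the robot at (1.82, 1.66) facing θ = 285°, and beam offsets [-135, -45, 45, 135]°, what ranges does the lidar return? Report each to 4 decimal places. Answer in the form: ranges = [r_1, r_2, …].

ranges = [0.9469, 0.7621, 1.3200, 0.3926]

beam 1: φ=-135°, α=150°
  dir = (cos 150°, sin 150°) = (-0.8660, 0.5000); from cell (1,1)
  next x-line at t=0.9469, next y-line at t=0.6800; Δt_x=1.1547, Δt_y=2.0000
    y: enter (1,2) at t=0.6800
    x: enter (0,2) at t=0.9469 ← occupied
  → r_1 = 0.9469
beam 2: φ=-45°, α=240°
  dir = (cos 240°, sin 240°) = (-0.5000, -0.8660); from cell (1,1)
  next x-line at t=1.6400, next y-line at t=0.7621; Δt_x=2.0000, Δt_y=1.1547
    y: enter (1,0) at t=0.7621 ← occupied
  → r_2 = 0.7621
beam 3: φ=45°, α=330°
  dir = (cos 330°, sin 330°) = (0.8660, -0.5000); from cell (1,1)
  next x-line at t=0.2078, next y-line at t=1.3200; Δt_x=1.1547, Δt_y=2.0000
    x: enter (2,1) at t=0.2078
    y: enter (2,0) at t=1.3200 ← occupied
  → r_3 = 1.3200
beam 4: φ=135°, α=60°
  dir = (cos 60°, sin 60°) = (0.5000, 0.8660); from cell (1,1)
  next x-line at t=0.3600, next y-line at t=0.3926; Δt_x=2.0000, Δt_y=1.1547
    x: enter (2,1) at t=0.3600
    y: enter (2,2) at t=0.3926 ← occupied
  → r_4 = 0.3926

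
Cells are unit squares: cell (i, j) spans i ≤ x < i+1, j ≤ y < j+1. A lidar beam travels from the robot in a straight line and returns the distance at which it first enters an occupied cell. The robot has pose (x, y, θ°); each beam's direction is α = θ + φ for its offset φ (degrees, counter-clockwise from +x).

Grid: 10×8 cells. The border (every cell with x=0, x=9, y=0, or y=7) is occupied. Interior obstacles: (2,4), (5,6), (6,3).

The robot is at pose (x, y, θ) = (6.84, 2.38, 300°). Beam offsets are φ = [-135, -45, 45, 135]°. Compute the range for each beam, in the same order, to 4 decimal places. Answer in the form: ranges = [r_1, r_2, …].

beam 1: φ=-135°, α=165°
  direction (-0.9659, 0.2588); cell (6,2); t to first gridline: x 0.8696, y 2.3955 (then +1.0353 / +3.8637)
    (5,2) via x @ 0.8696
    (4,2) via x @ 1.9049
    (4,3) via y @ 2.3955
    (3,3) via x @ 2.9402
    (2,3) via x @ 3.9755
    (1,3) via x @ 5.0107
    (0,3) via x @ 6.0460  # hit
  → r_1 = 6.0460
beam 2: φ=-45°, α=255°
  direction (-0.2588, -0.9659); cell (6,2); t to first gridline: x 3.2455, y 0.3934 (then +3.8637 / +1.0353)
    (6,1) via y @ 0.3934
    (6,0) via y @ 1.4287  # hit
  → r_2 = 1.4287
beam 3: φ=45°, α=345°
  direction (0.9659, -0.2588); cell (6,2); t to first gridline: x 0.1656, y 1.4682 (then +1.0353 / +3.8637)
    (7,2) via x @ 0.1656
    (8,2) via x @ 1.2009
    (8,1) via y @ 1.4682
    (9,1) via x @ 2.2362  # hit
  → r_3 = 2.2362
beam 4: φ=135°, α=75°
  direction (0.2588, 0.9659); cell (6,2); t to first gridline: x 0.6182, y 0.6419 (then +3.8637 / +1.0353)
    (7,2) via x @ 0.6182
    (7,3) via y @ 0.6419
    (7,4) via y @ 1.6771
    (7,5) via y @ 2.7124
    (7,6) via y @ 3.7477
    (8,6) via x @ 4.4819
    (8,7) via y @ 4.7830  # hit
  → r_4 = 4.7830

ranges = [6.0460, 1.4287, 2.2362, 4.7830]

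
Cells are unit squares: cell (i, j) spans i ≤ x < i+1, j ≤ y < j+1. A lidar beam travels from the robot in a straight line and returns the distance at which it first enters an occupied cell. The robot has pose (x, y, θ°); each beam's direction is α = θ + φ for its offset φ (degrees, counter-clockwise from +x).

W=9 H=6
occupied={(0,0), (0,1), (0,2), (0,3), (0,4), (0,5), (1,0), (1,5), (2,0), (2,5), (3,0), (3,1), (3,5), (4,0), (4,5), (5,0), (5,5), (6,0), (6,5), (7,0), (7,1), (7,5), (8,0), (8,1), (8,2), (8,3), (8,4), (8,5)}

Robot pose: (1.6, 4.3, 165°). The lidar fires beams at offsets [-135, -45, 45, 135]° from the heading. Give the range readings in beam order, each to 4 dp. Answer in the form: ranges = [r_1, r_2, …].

beam 1: φ=-135°, α=30°
  cosα=0.8660 sinα=0.5000 | (1,4) | tMaxX 0.4619 tMaxY 1.4000 | tΔX 1.1547 tΔY 2.0000
    t=0.4619 [x] (2,4)
    t=1.4000 [y] (2,5) — stop
  → r_1 = 1.4000
beam 2: φ=-45°, α=120°
  cosα=-0.5000 sinα=0.8660 | (1,4) | tMaxX 1.2000 tMaxY 0.8083 | tΔX 2.0000 tΔY 1.1547
    t=0.8083 [y] (1,5) — stop
  → r_2 = 0.8083
beam 3: φ=45°, α=210°
  cosα=-0.8660 sinα=-0.5000 | (1,4) | tMaxX 0.6928 tMaxY 0.6000 | tΔX 1.1547 tΔY 2.0000
    t=0.6000 [y] (1,3)
    t=0.6928 [x] (0,3) — stop
  → r_3 = 0.6928
beam 4: φ=135°, α=300°
  cosα=0.5000 sinα=-0.8660 | (1,4) | tMaxX 0.8000 tMaxY 0.3464 | tΔX 2.0000 tΔY 1.1547
    t=0.3464 [y] (1,3)
    t=0.8000 [x] (2,3)
    t=1.5011 [y] (2,2)
    t=2.6558 [y] (2,1)
    t=2.8000 [x] (3,1) — stop
  → r_4 = 2.8000

ranges = [1.4000, 0.8083, 0.6928, 2.8000]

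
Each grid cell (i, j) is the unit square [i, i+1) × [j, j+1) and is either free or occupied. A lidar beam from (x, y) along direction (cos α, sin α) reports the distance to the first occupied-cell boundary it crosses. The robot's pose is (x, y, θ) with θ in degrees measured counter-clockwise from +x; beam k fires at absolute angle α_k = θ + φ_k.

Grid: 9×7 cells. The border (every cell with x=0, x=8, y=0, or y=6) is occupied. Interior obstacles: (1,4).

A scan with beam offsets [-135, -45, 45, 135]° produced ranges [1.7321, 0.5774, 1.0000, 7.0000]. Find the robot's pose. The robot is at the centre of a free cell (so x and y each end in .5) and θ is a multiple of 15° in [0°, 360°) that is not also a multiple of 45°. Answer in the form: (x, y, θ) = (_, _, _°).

The pose lattice has 34·16 = 544 candidates. Test each by forward raycasting.
  (2.5, 2.5, 255°): beam 2 = 1.7321 ≠ 0.5774 ✗
  (3.5, 4.5, 300°): beam 1 = 1.5529 ≠ 1.7321 ✗
  (3.5, 2.5, 195°): beam 1 = 4.0415 ≠ 1.7321 ✗
  (2.5, 4.5, 345°): beam 1 = 0.5774 ≠ 1.7321 ✗
  (2.5, 3.5, 150°): beam 1 = 5.6940 ≠ 1.7321 ✗
  …
  (7.5, 2.5, 15°): r_1=1.7321, r_2=0.5774, r_3=1.0000, r_4=7.0000 — all match ✓
No second candidate reproduces the full scan.

(x, y, θ) = (7.5, 2.5, 15°)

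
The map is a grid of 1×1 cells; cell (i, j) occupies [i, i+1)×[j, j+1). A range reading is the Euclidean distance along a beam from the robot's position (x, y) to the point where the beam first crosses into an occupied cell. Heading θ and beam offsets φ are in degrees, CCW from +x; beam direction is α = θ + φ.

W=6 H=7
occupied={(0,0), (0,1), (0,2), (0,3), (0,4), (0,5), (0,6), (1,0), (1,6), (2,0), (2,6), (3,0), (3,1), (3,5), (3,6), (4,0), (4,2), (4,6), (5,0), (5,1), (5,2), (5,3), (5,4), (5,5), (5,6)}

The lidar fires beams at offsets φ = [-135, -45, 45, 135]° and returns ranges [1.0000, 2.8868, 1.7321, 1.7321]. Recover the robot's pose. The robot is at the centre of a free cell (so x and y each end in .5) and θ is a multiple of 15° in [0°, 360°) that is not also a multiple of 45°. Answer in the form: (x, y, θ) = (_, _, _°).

Enumerate (i+0.5, j+0.5, θ) over the 17 free cells and 16 admissible headings. For each, cast all 4 beams and compare to the given ranges.
  (1.5, 5.5, 15°): beam 2 = 4.0415 ≠ 2.8868 ✗
  (2.5, 4.5, 75°): beam 1 = 2.8868 ≠ 1.0000 ✗
  (1.5, 4.5, 120°): beam 1 = 3.6235 ≠ 1.0000 ✗
  (2.5, 5.5, 30°): beam 1 = 4.6587 ≠ 1.0000 ✗
  (2.5, 4.5, 195°): beam 2 = 1.7321 ≠ 2.8868 ✗
  …
  (2.5, 2.5, 105°): r_1=1.0000, r_2=2.8868, r_3=1.7321, r_4=1.7321 — all match ✓
No second candidate reproduces the full scan.

(x, y, θ) = (2.5, 2.5, 105°)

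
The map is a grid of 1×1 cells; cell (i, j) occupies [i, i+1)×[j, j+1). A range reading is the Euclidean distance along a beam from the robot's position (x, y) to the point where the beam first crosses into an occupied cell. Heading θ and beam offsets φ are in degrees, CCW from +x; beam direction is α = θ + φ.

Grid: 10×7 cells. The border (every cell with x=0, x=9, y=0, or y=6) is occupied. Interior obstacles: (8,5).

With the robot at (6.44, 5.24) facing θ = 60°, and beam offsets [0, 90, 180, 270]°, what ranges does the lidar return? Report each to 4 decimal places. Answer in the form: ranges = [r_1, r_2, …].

ranges = [0.8776, 1.5200, 4.8959, 2.9560]

beam 1: φ=0°, α=60°
  cosα=0.5000 sinα=0.8660 | (6,5) | tMaxX 1.1200 tMaxY 0.8776 | tΔX 2.0000 tΔY 1.1547
    t=0.8776 [y] (6,6) — stop
  → r_1 = 0.8776
beam 2: φ=90°, α=150°
  cosα=-0.8660 sinα=0.5000 | (6,5) | tMaxX 0.5081 tMaxY 1.5200 | tΔX 1.1547 tΔY 2.0000
    t=0.5081 [x] (5,5)
    t=1.5200 [y] (5,6) — stop
  → r_2 = 1.5200
beam 3: φ=180°, α=240°
  cosα=-0.5000 sinα=-0.8660 | (6,5) | tMaxX 0.8800 tMaxY 0.2771 | tΔX 2.0000 tΔY 1.1547
    t=0.2771 [y] (6,4)
    t=0.8800 [x] (5,4)
    t=1.4318 [y] (5,3)
    t=2.5865 [y] (5,2)
    t=2.8800 [x] (4,2)
    t=3.7412 [y] (4,1)
    t=4.8800 [x] (3,1)
    t=4.8959 [y] (3,0) — stop
  → r_3 = 4.8959
beam 4: φ=270°, α=330°
  cosα=0.8660 sinα=-0.5000 | (6,5) | tMaxX 0.6466 tMaxY 0.4800 | tΔX 1.1547 tΔY 2.0000
    t=0.4800 [y] (6,4)
    t=0.6466 [x] (7,4)
    t=1.8013 [x] (8,4)
    t=2.4800 [y] (8,3)
    t=2.9560 [x] (9,3) — stop
  → r_4 = 2.9560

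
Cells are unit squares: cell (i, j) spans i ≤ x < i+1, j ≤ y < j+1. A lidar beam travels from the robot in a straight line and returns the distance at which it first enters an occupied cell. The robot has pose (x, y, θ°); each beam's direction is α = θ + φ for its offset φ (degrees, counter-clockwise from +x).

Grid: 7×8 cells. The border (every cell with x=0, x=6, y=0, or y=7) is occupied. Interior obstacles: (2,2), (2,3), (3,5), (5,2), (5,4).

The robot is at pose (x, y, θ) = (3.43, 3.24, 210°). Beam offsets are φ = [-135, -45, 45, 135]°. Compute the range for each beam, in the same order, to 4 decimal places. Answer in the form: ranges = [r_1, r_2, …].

beam 1: φ=-135°, α=75°
  d=(0.2588,0.9659)  start (3,3)  tX=2.2023 tY=0.7868  stride 1/|dx|=3.8637 1/|dy|=1.0353
    cross y-line → (3,4), t=0.7868
    cross y-line → (3,5), t=1.8221 (wall)
  → r_1 = 1.8221
beam 2: φ=-45°, α=165°
  d=(-0.9659,0.2588)  start (3,3)  tX=0.4452 tY=2.9364  stride 1/|dx|=1.0353 1/|dy|=3.8637
    cross x-line → (2,3), t=0.4452 (wall)
  → r_2 = 0.4452
beam 3: φ=45°, α=255°
  d=(-0.2588,-0.9659)  start (3,3)  tX=1.6614 tY=0.2485  stride 1/|dx|=3.8637 1/|dy|=1.0353
    cross y-line → (3,2), t=0.2485
    cross y-line → (3,1), t=1.2837
    cross x-line → (2,1), t=1.6614
    cross y-line → (2,0), t=2.3190 (wall)
  → r_3 = 2.3190
beam 4: φ=135°, α=345°
  d=(0.9659,-0.2588)  start (3,3)  tX=0.5901 tY=0.9273  stride 1/|dx|=1.0353 1/|dy|=3.8637
    cross x-line → (4,3), t=0.5901
    cross y-line → (4,2), t=0.9273
    cross x-line → (5,2), t=1.6254 (wall)
  → r_4 = 1.6254

ranges = [1.8221, 0.4452, 2.3190, 1.6254]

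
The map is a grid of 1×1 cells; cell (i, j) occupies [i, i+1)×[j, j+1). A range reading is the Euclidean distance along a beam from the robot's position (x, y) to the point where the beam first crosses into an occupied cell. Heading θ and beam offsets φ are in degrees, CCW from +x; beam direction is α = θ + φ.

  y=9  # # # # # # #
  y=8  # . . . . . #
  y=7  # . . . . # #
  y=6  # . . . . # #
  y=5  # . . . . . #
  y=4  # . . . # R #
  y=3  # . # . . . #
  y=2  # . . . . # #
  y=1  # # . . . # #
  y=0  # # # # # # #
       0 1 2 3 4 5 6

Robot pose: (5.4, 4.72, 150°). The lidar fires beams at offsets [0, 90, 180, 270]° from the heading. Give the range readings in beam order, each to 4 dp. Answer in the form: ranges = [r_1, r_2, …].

ranges = [0.4619, 0.8000, 0.6928, 1.2000]

beam 1: φ=0°, α=150°
  d=(-0.8660,0.5000)  start (5,4)  tX=0.4619 tY=0.5600  stride 1/|dx|=1.1547 1/|dy|=2.0000
    cross x-line → (4,4), t=0.4619 (wall)
  → r_1 = 0.4619
beam 2: φ=90°, α=240°
  d=(-0.5000,-0.8660)  start (5,4)  tX=0.8000 tY=0.8314  stride 1/|dx|=2.0000 1/|dy|=1.1547
    cross x-line → (4,4), t=0.8000 (wall)
  → r_2 = 0.8000
beam 3: φ=180°, α=330°
  d=(0.8660,-0.5000)  start (5,4)  tX=0.6928 tY=1.4400  stride 1/|dx|=1.1547 1/|dy|=2.0000
    cross x-line → (6,4), t=0.6928 (wall)
  → r_3 = 0.6928
beam 4: φ=270°, α=60°
  d=(0.5000,0.8660)  start (5,4)  tX=1.2000 tY=0.3233  stride 1/|dx|=2.0000 1/|dy|=1.1547
    cross y-line → (5,5), t=0.3233
    cross x-line → (6,5), t=1.2000 (wall)
  → r_4 = 1.2000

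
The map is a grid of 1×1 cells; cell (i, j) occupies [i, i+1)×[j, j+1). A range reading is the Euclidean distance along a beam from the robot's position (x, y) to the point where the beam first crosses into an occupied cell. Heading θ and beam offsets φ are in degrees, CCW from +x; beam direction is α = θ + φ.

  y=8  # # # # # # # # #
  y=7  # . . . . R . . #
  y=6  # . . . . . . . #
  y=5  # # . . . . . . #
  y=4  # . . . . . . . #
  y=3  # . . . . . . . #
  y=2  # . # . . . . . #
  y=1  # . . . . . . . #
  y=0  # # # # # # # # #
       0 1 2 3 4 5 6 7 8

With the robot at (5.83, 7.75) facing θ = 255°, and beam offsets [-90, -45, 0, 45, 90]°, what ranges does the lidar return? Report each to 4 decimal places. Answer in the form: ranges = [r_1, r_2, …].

ranges = [0.9659, 4.4225, 6.9881, 4.3400, 2.2465]

beam 1: φ=-90°, α=165°
  direction (-0.9659, 0.2588); cell (5,7); t to first gridline: x 0.8593, y 0.9659 (then +1.0353 / +3.8637)
    (4,7) via x @ 0.8593
    (4,8) via y @ 0.9659  # hit
  → r_1 = 0.9659
beam 2: φ=-45°, α=210°
  direction (-0.8660, -0.5000); cell (5,7); t to first gridline: x 0.9584, y 1.5000 (then +1.1547 / +2.0000)
    (4,7) via x @ 0.9584
    (4,6) via y @ 1.5000
    (3,6) via x @ 2.1131
    (2,6) via x @ 3.2678
    (2,5) via y @ 3.5000
    (1,5) via x @ 4.4225  # hit
  → r_2 = 4.4225
beam 3: φ=0°, α=255°
  direction (-0.2588, -0.9659); cell (5,7); t to first gridline: x 3.2069, y 0.7765 (then +3.8637 / +1.0353)
    (5,6) via y @ 0.7765
    (5,5) via y @ 1.8117
    (5,4) via y @ 2.8470
    (4,4) via x @ 3.2069
    (4,3) via y @ 3.8823
    (4,2) via y @ 4.9176
    (4,1) via y @ 5.9528
    (4,0) via y @ 6.9881  # hit
  → r_3 = 6.9881
beam 4: φ=45°, α=300°
  direction (0.5000, -0.8660); cell (5,7); t to first gridline: x 0.3400, y 0.8660 (then +2.0000 / +1.1547)
    (6,7) via x @ 0.3400
    (6,6) via y @ 0.8660
    (6,5) via y @ 2.0207
    (7,5) via x @ 2.3400
    (7,4) via y @ 3.1754
    (7,3) via y @ 4.3301
    (8,3) via x @ 4.3400  # hit
  → r_4 = 4.3400
beam 5: φ=90°, α=345°
  direction (0.9659, -0.2588); cell (5,7); t to first gridline: x 0.1760, y 2.8978 (then +1.0353 / +3.8637)
    (6,7) via x @ 0.1760
    (7,7) via x @ 1.2113
    (8,7) via x @ 2.2465  # hit
  → r_5 = 2.2465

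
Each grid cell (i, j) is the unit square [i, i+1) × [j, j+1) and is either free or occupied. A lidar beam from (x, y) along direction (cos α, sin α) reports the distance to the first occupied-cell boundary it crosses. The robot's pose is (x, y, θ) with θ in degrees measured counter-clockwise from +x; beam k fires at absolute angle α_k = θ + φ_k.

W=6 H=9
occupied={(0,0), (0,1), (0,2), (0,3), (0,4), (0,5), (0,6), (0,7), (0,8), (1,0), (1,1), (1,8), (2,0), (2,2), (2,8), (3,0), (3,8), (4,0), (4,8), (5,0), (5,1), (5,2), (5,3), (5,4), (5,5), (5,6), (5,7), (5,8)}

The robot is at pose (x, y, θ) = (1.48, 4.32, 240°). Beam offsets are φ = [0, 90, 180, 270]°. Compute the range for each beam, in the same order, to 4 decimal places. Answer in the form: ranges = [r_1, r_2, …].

ranges = [0.9600, 4.0645, 4.2493, 0.5543]

beam 1: φ=0°, α=240°
  cosα=-0.5000 sinα=-0.8660 | (1,4) | tMaxX 0.9600 tMaxY 0.3695 | tΔX 2.0000 tΔY 1.1547
    t=0.3695 [y] (1,3)
    t=0.9600 [x] (0,3) — stop
  → r_1 = 0.9600
beam 2: φ=90°, α=330°
  cosα=0.8660 sinα=-0.5000 | (1,4) | tMaxX 0.6004 tMaxY 0.6400 | tΔX 1.1547 tΔY 2.0000
    t=0.6004 [x] (2,4)
    t=0.6400 [y] (2,3)
    t=1.7551 [x] (3,3)
    t=2.6400 [y] (3,2)
    t=2.9098 [x] (4,2)
    t=4.0645 [x] (5,2) — stop
  → r_2 = 4.0645
beam 3: φ=180°, α=60°
  cosα=0.5000 sinα=0.8660 | (1,4) | tMaxX 1.0400 tMaxY 0.7852 | tΔX 2.0000 tΔY 1.1547
    t=0.7852 [y] (1,5)
    t=1.0400 [x] (2,5)
    t=1.9399 [y] (2,6)
    t=3.0400 [x] (3,6)
    t=3.0946 [y] (3,7)
    t=4.2493 [y] (3,8) — stop
  → r_3 = 4.2493
beam 4: φ=270°, α=150°
  cosα=-0.8660 sinα=0.5000 | (1,4) | tMaxX 0.5543 tMaxY 1.3600 | tΔX 1.1547 tΔY 2.0000
    t=0.5543 [x] (0,4) — stop
  → r_4 = 0.5543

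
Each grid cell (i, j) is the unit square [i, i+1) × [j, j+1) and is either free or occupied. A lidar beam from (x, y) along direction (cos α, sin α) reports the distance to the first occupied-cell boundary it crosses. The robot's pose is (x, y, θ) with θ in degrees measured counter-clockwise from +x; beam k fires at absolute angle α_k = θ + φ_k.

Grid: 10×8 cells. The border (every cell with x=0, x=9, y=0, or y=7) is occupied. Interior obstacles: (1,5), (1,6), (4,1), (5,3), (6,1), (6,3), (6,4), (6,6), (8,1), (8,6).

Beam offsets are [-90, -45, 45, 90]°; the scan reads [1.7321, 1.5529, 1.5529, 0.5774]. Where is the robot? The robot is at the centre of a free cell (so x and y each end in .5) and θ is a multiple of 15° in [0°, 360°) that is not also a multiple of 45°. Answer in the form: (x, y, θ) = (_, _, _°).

Enumerate (i+0.5, j+0.5, θ) over the 38 free cells and 16 admissible headings. For each, cast all 4 beams and compare to the given ranges.
  (8.5, 3.5, 195°): beam 1 = 3.6235 ≠ 1.7321 ✗
  (1.5, 4.5, 285°): beam 1 = 0.5176 ≠ 1.7321 ✗
  (4.5, 3.5, 105°): beam 1 = 0.5176 ≠ 1.7321 ✗
  (2.5, 2.5, 120°): beam 1 = 2.8868 ≠ 1.7321 ✗
  (3.5, 1.5, 165°): beam 1 = 5.6940 ≠ 1.7321 ✗
  …
  (8.5, 3.5, 240°): r_1=1.7321, r_2=1.5529, r_3=1.5529, r_4=0.5774 — all match ✓
Only this pose fits every beam.

(x, y, θ) = (8.5, 3.5, 240°)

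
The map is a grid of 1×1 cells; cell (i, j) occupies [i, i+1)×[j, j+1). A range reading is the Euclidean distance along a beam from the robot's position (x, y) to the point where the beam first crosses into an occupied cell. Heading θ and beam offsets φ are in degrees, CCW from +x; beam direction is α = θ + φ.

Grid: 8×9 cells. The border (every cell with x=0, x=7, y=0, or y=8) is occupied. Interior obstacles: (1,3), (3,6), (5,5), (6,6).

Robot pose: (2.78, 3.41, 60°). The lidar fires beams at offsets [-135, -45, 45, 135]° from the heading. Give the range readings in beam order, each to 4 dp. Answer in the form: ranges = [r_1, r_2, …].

ranges = [2.4950, 4.3689, 4.7519, 0.8075]

beam 1: φ=-135°, α=285°
  direction (0.2588, -0.9659); cell (2,3); t to first gridline: x 0.8500, y 0.4245 (then +3.8637 / +1.0353)
    (2,2) via y @ 0.4245
    (3,2) via x @ 0.8500
    (3,1) via y @ 1.4597
    (3,0) via y @ 2.4950  # hit
  → r_1 = 2.4950
beam 2: φ=-45°, α=15°
  direction (0.9659, 0.2588); cell (2,3); t to first gridline: x 0.2278, y 2.2796 (then +1.0353 / +3.8637)
    (3,3) via x @ 0.2278
    (4,3) via x @ 1.2630
    (4,4) via y @ 2.2796
    (5,4) via x @ 2.2983
    (6,4) via x @ 3.3336
    (7,4) via x @ 4.3689  # hit
  → r_2 = 4.3689
beam 3: φ=45°, α=105°
  direction (-0.2588, 0.9659); cell (2,3); t to first gridline: x 3.0137, y 0.6108 (then +3.8637 / +1.0353)
    (2,4) via y @ 0.6108
    (2,5) via y @ 1.6461
    (2,6) via y @ 2.6814
    (1,6) via x @ 3.0137
    (1,7) via y @ 3.7166
    (1,8) via y @ 4.7519  # hit
  → r_3 = 4.7519
beam 4: φ=135°, α=195°
  direction (-0.9659, -0.2588); cell (2,3); t to first gridline: x 0.8075, y 1.5841 (then +1.0353 / +3.8637)
    (1,3) via x @ 0.8075  # hit
  → r_4 = 0.8075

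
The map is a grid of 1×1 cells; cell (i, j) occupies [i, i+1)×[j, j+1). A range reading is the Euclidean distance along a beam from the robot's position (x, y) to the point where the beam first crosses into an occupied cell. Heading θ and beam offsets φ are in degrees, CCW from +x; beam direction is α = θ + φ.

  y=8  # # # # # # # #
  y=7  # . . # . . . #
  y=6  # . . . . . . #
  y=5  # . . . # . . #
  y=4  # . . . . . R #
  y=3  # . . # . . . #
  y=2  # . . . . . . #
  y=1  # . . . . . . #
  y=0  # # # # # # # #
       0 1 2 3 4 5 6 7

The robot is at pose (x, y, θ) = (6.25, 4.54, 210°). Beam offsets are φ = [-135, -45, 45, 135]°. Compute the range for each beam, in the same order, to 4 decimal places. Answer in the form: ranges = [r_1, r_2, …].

ranges = [2.8978, 1.7773, 3.6649, 0.7765]

beam 1: φ=-135°, α=75°
  dir = (cos 75°, sin 75°) = (0.2588, 0.9659); from cell (6,4)
  next x-line at t=2.8978, next y-line at t=0.4762; Δt_x=3.8637, Δt_y=1.0353
    y: enter (6,5) at t=0.4762
    y: enter (6,6) at t=1.5115
    y: enter (6,7) at t=2.5468
    x: enter (7,7) at t=2.8978 ← occupied
  → r_1 = 2.8978
beam 2: φ=-45°, α=165°
  dir = (cos 165°, sin 165°) = (-0.9659, 0.2588); from cell (6,4)
  next x-line at t=0.2588, next y-line at t=1.7773; Δt_x=1.0353, Δt_y=3.8637
    x: enter (5,4) at t=0.2588
    x: enter (4,4) at t=1.2941
    y: enter (4,5) at t=1.7773 ← occupied
  → r_2 = 1.7773
beam 3: φ=45°, α=255°
  dir = (cos 255°, sin 255°) = (-0.2588, -0.9659); from cell (6,4)
  next x-line at t=0.9659, next y-line at t=0.5590; Δt_x=3.8637, Δt_y=1.0353
    y: enter (6,3) at t=0.5590
    x: enter (5,3) at t=0.9659
    y: enter (5,2) at t=1.5943
    y: enter (5,1) at t=2.6296
    y: enter (5,0) at t=3.6649 ← occupied
  → r_3 = 3.6649
beam 4: φ=135°, α=345°
  dir = (cos 345°, sin 345°) = (0.9659, -0.2588); from cell (6,4)
  next x-line at t=0.7765, next y-line at t=2.0864; Δt_x=1.0353, Δt_y=3.8637
    x: enter (7,4) at t=0.7765 ← occupied
  → r_4 = 0.7765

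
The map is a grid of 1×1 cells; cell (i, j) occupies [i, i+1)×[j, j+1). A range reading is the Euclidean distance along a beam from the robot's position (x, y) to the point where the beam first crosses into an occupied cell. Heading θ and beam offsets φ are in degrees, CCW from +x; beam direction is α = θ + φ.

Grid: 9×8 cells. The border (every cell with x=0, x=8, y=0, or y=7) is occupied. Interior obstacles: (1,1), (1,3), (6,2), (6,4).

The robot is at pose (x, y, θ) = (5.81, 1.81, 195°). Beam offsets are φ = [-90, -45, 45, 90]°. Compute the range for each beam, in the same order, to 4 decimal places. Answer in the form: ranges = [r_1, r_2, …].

ranges = [5.3731, 5.5541, 0.9353, 0.8386]

beam 1: φ=-90°, α=105°
  cosα=-0.2588 sinα=0.9659 | (5,1) | tMaxX 3.1296 tMaxY 0.1967 | tΔX 3.8637 tΔY 1.0353
    t=0.1967 [y] (5,2)
    t=1.2320 [y] (5,3)
    t=2.2673 [y] (5,4)
    t=3.1296 [x] (4,4)
    t=3.3025 [y] (4,5)
    t=4.3378 [y] (4,6)
    t=5.3731 [y] (4,7) — stop
  → r_1 = 5.3731
beam 2: φ=-45°, α=150°
  cosα=-0.8660 sinα=0.5000 | (5,1) | tMaxX 0.9353 tMaxY 0.3800 | tΔX 1.1547 tΔY 2.0000
    t=0.3800 [y] (5,2)
    t=0.9353 [x] (4,2)
    t=2.0900 [x] (3,2)
    t=2.3800 [y] (3,3)
    t=3.2447 [x] (2,3)
    t=4.3800 [y] (2,4)
    t=4.3994 [x] (1,4)
    t=5.5541 [x] (0,4) — stop
  → r_2 = 5.5541
beam 3: φ=45°, α=240°
  cosα=-0.5000 sinα=-0.8660 | (5,1) | tMaxX 1.6200 tMaxY 0.9353 | tΔX 2.0000 tΔY 1.1547
    t=0.9353 [y] (5,0) — stop
  → r_3 = 0.9353
beam 4: φ=90°, α=285°
  cosα=0.2588 sinα=-0.9659 | (5,1) | tMaxX 0.7341 tMaxY 0.8386 | tΔX 3.8637 tΔY 1.0353
    t=0.7341 [x] (6,1)
    t=0.8386 [y] (6,0) — stop
  → r_4 = 0.8386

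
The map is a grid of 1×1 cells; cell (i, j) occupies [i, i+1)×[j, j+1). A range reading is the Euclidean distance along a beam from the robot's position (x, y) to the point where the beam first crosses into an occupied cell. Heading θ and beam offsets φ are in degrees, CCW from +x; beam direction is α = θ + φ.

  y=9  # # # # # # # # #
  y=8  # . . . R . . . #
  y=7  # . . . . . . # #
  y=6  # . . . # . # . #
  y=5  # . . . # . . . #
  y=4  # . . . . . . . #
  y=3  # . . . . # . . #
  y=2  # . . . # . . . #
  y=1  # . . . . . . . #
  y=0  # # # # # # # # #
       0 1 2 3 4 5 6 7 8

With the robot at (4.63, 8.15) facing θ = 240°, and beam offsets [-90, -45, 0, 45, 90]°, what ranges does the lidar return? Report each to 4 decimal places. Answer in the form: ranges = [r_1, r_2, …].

beam 1: φ=-90°, α=150°
  cosα=-0.8660 sinα=0.5000 | (4,8) | tMaxX 0.7275 tMaxY 1.7000 | tΔX 1.1547 tΔY 2.0000
    t=0.7275 [x] (3,8)
    t=1.7000 [y] (3,9) — stop
  → r_1 = 1.7000
beam 2: φ=-45°, α=195°
  cosα=-0.9659 sinα=-0.2588 | (4,8) | tMaxX 0.6522 tMaxY 0.5796 | tΔX 1.0353 tΔY 3.8637
    t=0.5796 [y] (4,7)
    t=0.6522 [x] (3,7)
    t=1.6875 [x] (2,7)
    t=2.7228 [x] (1,7)
    t=3.7581 [x] (0,7) — stop
  → r_2 = 3.7581
beam 3: φ=0°, α=240°
  cosα=-0.5000 sinα=-0.8660 | (4,8) | tMaxX 1.2600 tMaxY 0.1732 | tΔX 2.0000 tΔY 1.1547
    t=0.1732 [y] (4,7)
    t=1.2600 [x] (3,7)
    t=1.3279 [y] (3,6)
    t=2.4826 [y] (3,5)
    t=3.2600 [x] (2,5)
    t=3.6373 [y] (2,4)
    t=4.7920 [y] (2,3)
    t=5.2600 [x] (1,3)
    t=5.9467 [y] (1,2)
    t=7.1014 [y] (1,1)
    t=7.2600 [x] (0,1) — stop
  → r_3 = 7.2600
beam 4: φ=45°, α=285°
  cosα=0.2588 sinα=-0.9659 | (4,8) | tMaxX 1.4296 tMaxY 0.1553 | tΔX 3.8637 tΔY 1.0353
    t=0.1553 [y] (4,7)
    t=1.1906 [y] (4,6) — stop
  → r_4 = 1.1906
beam 5: φ=90°, α=330°
  cosα=0.8660 sinα=-0.5000 | (4,8) | tMaxX 0.4272 tMaxY 0.3000 | tΔX 1.1547 tΔY 2.0000
    t=0.3000 [y] (4,7)
    t=0.4272 [x] (5,7)
    t=1.5819 [x] (6,7)
    t=2.3000 [y] (6,6) — stop
  → r_5 = 2.3000

ranges = [1.7000, 3.7581, 7.2600, 1.1906, 2.3000]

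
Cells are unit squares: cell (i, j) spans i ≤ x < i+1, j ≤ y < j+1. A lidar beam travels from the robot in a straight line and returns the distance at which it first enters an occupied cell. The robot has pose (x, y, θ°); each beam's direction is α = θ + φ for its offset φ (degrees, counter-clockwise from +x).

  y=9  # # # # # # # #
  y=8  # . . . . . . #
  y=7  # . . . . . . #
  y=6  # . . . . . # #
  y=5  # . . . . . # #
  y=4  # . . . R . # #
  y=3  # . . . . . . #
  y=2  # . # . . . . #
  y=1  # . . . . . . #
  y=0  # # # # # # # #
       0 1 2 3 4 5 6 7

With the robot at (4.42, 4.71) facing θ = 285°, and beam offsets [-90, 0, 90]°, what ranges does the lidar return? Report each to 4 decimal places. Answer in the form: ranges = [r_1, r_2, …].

beam 1: φ=-90°, α=195°
  direction (-0.9659, -0.2588); cell (4,4); t to first gridline: x 0.4348, y 2.7432 (then +1.0353 / +3.8637)
    (3,4) via x @ 0.4348
    (2,4) via x @ 1.4701
    (1,4) via x @ 2.5054
    (1,3) via y @ 2.7432
    (0,3) via x @ 3.5406  # hit
  → r_1 = 3.5406
beam 2: φ=0°, α=285°
  direction (0.2588, -0.9659); cell (4,4); t to first gridline: x 2.2409, y 0.7350 (then +3.8637 / +1.0353)
    (4,3) via y @ 0.7350
    (4,2) via y @ 1.7703
    (5,2) via x @ 2.2409
    (5,1) via y @ 2.8056
    (5,0) via y @ 3.8409  # hit
  → r_2 = 3.8409
beam 3: φ=90°, α=15°
  direction (0.9659, 0.2588); cell (4,4); t to first gridline: x 0.6005, y 1.1205 (then +1.0353 / +3.8637)
    (5,4) via x @ 0.6005
    (5,5) via y @ 1.1205
    (6,5) via x @ 1.6357  # hit
  → r_3 = 1.6357

ranges = [3.5406, 3.8409, 1.6357]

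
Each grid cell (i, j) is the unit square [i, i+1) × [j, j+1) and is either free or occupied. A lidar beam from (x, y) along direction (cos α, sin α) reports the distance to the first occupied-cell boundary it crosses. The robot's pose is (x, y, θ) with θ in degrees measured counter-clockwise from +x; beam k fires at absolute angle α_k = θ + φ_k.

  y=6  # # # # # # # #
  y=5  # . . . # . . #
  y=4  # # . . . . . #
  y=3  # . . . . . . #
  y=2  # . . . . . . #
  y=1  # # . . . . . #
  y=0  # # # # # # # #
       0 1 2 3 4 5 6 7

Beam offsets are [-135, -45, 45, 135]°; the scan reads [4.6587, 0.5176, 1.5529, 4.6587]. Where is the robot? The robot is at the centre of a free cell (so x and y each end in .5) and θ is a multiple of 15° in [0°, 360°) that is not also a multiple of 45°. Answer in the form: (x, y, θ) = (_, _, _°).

(x, y, θ) = (5.5, 1.5, 300°)

Candidates: 27 free-cell centres × 16 headings = 432 poses. Raycast each; keep the one whose scan matches to 4 dp.
  (3.5, 2.5, 105°): beam 1 = 3.0000 ≠ 4.6587 ✗
  (2.5, 4.5, 75°): beam 1 = 4.0415 ≠ 4.6587 ✗
  (6.5, 5.5, 255°): beam 1 = 0.5774 ≠ 4.6587 ✗
  …
  (5.5, 1.5, 300°): r_1=4.6587, r_2=0.5176, r_3=1.5529, r_4=4.6587 — all match ✓
Unique over the lattice → pose = (5.5, 1.5, 300°).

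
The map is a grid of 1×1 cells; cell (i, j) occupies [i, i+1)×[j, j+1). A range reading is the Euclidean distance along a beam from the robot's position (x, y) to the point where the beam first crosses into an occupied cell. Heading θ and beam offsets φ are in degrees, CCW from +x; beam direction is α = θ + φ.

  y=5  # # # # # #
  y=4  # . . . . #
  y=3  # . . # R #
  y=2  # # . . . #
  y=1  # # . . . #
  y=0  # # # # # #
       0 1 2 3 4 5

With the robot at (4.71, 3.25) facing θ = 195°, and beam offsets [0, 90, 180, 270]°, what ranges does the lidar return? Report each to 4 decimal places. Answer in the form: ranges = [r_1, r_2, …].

beam 1: φ=0°, α=195°
  dir = (cos 195°, sin 195°) = (-0.9659, -0.2588); from cell (4,3)
  next x-line at t=0.7350, next y-line at t=0.9659; Δt_x=1.0353, Δt_y=3.8637
    x: enter (3,3) at t=0.7350 ← occupied
  → r_1 = 0.7350
beam 2: φ=90°, α=285°
  dir = (cos 285°, sin 285°) = (0.2588, -0.9659); from cell (4,3)
  next x-line at t=1.1205, next y-line at t=0.2588; Δt_x=3.8637, Δt_y=1.0353
    y: enter (4,2) at t=0.2588
    x: enter (5,2) at t=1.1205 ← occupied
  → r_2 = 1.1205
beam 3: φ=180°, α=15°
  dir = (cos 15°, sin 15°) = (0.9659, 0.2588); from cell (4,3)
  next x-line at t=0.3002, next y-line at t=2.8978; Δt_x=1.0353, Δt_y=3.8637
    x: enter (5,3) at t=0.3002 ← occupied
  → r_3 = 0.3002
beam 4: φ=270°, α=105°
  dir = (cos 105°, sin 105°) = (-0.2588, 0.9659); from cell (4,3)
  next x-line at t=2.7432, next y-line at t=0.7765; Δt_x=3.8637, Δt_y=1.0353
    y: enter (4,4) at t=0.7765
    y: enter (4,5) at t=1.8117 ← occupied
  → r_4 = 1.8117

ranges = [0.7350, 1.1205, 0.3002, 1.8117]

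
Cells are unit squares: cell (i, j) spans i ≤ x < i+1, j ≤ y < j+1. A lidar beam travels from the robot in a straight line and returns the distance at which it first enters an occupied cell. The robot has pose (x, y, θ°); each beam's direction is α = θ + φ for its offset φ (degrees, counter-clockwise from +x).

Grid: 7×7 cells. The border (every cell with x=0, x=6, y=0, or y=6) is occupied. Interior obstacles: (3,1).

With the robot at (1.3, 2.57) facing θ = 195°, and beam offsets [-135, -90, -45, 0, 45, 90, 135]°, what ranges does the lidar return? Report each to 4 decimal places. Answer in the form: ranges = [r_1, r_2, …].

ranges = [3.9606, 1.1591, 0.3464, 0.3106, 0.6000, 1.6254, 1.9630]

beam 1: φ=-135°, α=60°
  direction (0.5000, 0.8660); cell (1,2); t to first gridline: x 1.4000, y 0.4965 (then +2.0000 / +1.1547)
    (1,3) via y @ 0.4965
    (2,3) via x @ 1.4000
    (2,4) via y @ 1.6512
    (2,5) via y @ 2.8059
    (3,5) via x @ 3.4000
    (3,6) via y @ 3.9606  # hit
  → r_1 = 3.9606
beam 2: φ=-90°, α=105°
  direction (-0.2588, 0.9659); cell (1,2); t to first gridline: x 1.1591, y 0.4452 (then +3.8637 / +1.0353)
    (1,3) via y @ 0.4452
    (0,3) via x @ 1.1591  # hit
  → r_2 = 1.1591
beam 3: φ=-45°, α=150°
  direction (-0.8660, 0.5000); cell (1,2); t to first gridline: x 0.3464, y 0.8600 (then +1.1547 / +2.0000)
    (0,2) via x @ 0.3464  # hit
  → r_3 = 0.3464
beam 4: φ=0°, α=195°
  direction (-0.9659, -0.2588); cell (1,2); t to first gridline: x 0.3106, y 2.2023 (then +1.0353 / +3.8637)
    (0,2) via x @ 0.3106  # hit
  → r_4 = 0.3106
beam 5: φ=45°, α=240°
  direction (-0.5000, -0.8660); cell (1,2); t to first gridline: x 0.6000, y 0.6582 (then +2.0000 / +1.1547)
    (0,2) via x @ 0.6000  # hit
  → r_5 = 0.6000
beam 6: φ=90°, α=285°
  direction (0.2588, -0.9659); cell (1,2); t to first gridline: x 2.7046, y 0.5901 (then +3.8637 / +1.0353)
    (1,1) via y @ 0.5901
    (1,0) via y @ 1.6254  # hit
  → r_6 = 1.6254
beam 7: φ=135°, α=330°
  direction (0.8660, -0.5000); cell (1,2); t to first gridline: x 0.8083, y 1.1400 (then +1.1547 / +2.0000)
    (2,2) via x @ 0.8083
    (2,1) via y @ 1.1400
    (3,1) via x @ 1.9630  # hit
  → r_7 = 1.9630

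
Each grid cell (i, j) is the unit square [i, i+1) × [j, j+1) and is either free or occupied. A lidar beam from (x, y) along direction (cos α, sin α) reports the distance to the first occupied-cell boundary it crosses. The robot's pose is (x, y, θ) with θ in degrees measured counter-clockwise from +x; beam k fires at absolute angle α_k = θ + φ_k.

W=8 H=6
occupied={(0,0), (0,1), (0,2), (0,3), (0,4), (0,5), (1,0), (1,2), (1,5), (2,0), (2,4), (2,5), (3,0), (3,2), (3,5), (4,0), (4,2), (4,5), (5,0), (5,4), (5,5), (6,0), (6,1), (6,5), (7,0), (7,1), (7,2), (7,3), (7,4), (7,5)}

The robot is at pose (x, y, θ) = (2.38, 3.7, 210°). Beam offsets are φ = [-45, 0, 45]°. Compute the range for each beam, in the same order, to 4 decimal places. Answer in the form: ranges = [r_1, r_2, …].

ranges = [1.4287, 1.4000, 1.4682]

beam 1: φ=-45°, α=165°
  direction (-0.9659, 0.2588); cell (2,3); t to first gridline: x 0.3934, y 1.1591 (then +1.0353 / +3.8637)
    (1,3) via x @ 0.3934
    (1,4) via y @ 1.1591
    (0,4) via x @ 1.4287  # hit
  → r_1 = 1.4287
beam 2: φ=0°, α=210°
  direction (-0.8660, -0.5000); cell (2,3); t to first gridline: x 0.4388, y 1.4000 (then +1.1547 / +2.0000)
    (1,3) via x @ 0.4388
    (1,2) via y @ 1.4000  # hit
  → r_2 = 1.4000
beam 3: φ=45°, α=255°
  direction (-0.2588, -0.9659); cell (2,3); t to first gridline: x 1.4682, y 0.7247 (then +3.8637 / +1.0353)
    (2,2) via y @ 0.7247
    (1,2) via x @ 1.4682  # hit
  → r_3 = 1.4682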